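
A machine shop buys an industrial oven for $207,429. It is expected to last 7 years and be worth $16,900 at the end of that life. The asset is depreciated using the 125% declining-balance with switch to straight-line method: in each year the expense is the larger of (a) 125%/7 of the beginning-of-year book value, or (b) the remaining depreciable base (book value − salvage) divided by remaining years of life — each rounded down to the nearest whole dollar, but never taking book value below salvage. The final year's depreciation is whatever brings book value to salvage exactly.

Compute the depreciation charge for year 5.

Depreciable base = $207,429 − $16,900 = $190,529.
Year 1: DB = ⌊$207,429 × 125%/7⌋ = $37,040; SL = ⌊$190,529/7⌋ = $27,218 → take DB $37,040. Book value $170,389.
Year 2: DB = ⌊$170,389 × 125%/7⌋ = $30,426; SL = ⌊$153,489/6⌋ = $25,581 → take DB $30,426. Book value $139,963.
Year 3: DB = ⌊$139,963 × 125%/7⌋ = $24,993; SL = ⌊$123,063/5⌋ = $24,612 → take DB $24,993. Book value $114,970.
Year 4: DB = ⌊$114,970 × 125%/7⌋ = $20,530; SL = ⌊$98,070/4⌋ = $24,517 → take SL $24,517. Book value $90,453.
Year 5: DB = ⌊$90,453 × 125%/7⌋ = $16,152; SL = ⌊$73,553/3⌋ = $24,517 → take SL $24,517. Book value $65,936.

$24,517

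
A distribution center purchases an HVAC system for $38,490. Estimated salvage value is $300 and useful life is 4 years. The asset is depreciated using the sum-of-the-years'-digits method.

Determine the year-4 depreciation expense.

$3,819

Depreciable base = $38,490 − $300 = $38,190.
Sum of the years' digits = 4+3+2+1 = 10.
Year 1: $38,190 × 4/10 = $15,276. Book value $23,214.
Year 2: $38,190 × 3/10 = $11,457. Book value $11,757.
Year 3: $38,190 × 2/10 = $7,638. Book value $4,119.
Year 4: $38,190 × 1/10 = $3,819. Book value $300.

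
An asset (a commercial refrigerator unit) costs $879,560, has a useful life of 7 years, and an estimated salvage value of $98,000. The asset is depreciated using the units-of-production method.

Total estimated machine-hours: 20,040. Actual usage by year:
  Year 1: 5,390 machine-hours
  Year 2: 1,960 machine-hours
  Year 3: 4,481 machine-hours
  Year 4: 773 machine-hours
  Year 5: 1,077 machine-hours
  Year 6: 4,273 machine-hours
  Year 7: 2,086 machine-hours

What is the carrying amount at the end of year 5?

$346,001

Depreciable base = $879,560 − $98,000 = $781,560.
Rate = $781,560 / 20,040 machine-hours = $39 per machine-hour.
Year 1: 5,390 × $39 = $210,210. Book value $669,350.
Year 2: 1,960 × $39 = $76,440. Book value $592,910.
Year 3: 4,481 × $39 = $174,759. Book value $418,151.
Year 4: 773 × $39 = $30,147. Book value $388,004.
Year 5: 1,077 × $39 = $42,003. Book value $346,001.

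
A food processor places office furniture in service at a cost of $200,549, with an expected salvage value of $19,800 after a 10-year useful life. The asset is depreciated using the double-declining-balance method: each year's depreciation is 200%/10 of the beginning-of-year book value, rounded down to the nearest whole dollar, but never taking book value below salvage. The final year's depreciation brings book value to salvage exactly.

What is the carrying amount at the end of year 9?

$26,919

Depreciable base = $200,549 − $19,800 = $180,749.
Year 1: ⌊$200,549 × 200%/10⌋ = $40,109. Book value $160,440.
Year 2: ⌊$160,440 × 200%/10⌋ = $32,088. Book value $128,352.
Year 3: ⌊$128,352 × 200%/10⌋ = $25,670. Book value $102,682.
Year 4: ⌊$102,682 × 200%/10⌋ = $20,536. Book value $82,146.
Year 5: ⌊$82,146 × 200%/10⌋ = $16,429. Book value $65,717.
Year 6: ⌊$65,717 × 200%/10⌋ = $13,143. Book value $52,574.
Year 7: ⌊$52,574 × 200%/10⌋ = $10,514. Book value $42,060.
Year 8: ⌊$42,060 × 200%/10⌋ = $8,412. Book value $33,648.
Year 9: ⌊$33,648 × 200%/10⌋ = $6,729. Book value $26,919.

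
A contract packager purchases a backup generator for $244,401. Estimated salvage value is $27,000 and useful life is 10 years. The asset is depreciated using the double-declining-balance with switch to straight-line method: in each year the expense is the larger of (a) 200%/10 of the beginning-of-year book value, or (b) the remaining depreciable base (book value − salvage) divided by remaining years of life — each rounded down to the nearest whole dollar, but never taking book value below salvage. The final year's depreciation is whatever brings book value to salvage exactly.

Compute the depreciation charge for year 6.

$16,017

Depreciable base = $244,401 − $27,000 = $217,401.
Year 1: DB = ⌊$244,401 × 200%/10⌋ = $48,880; SL = ⌊$217,401/10⌋ = $21,740 → take DB $48,880. Book value $195,521.
Year 2: DB = ⌊$195,521 × 200%/10⌋ = $39,104; SL = ⌊$168,521/9⌋ = $18,724 → take DB $39,104. Book value $156,417.
Year 3: DB = ⌊$156,417 × 200%/10⌋ = $31,283; SL = ⌊$129,417/8⌋ = $16,177 → take DB $31,283. Book value $125,134.
Year 4: DB = ⌊$125,134 × 200%/10⌋ = $25,026; SL = ⌊$98,134/7⌋ = $14,019 → take DB $25,026. Book value $100,108.
Year 5: DB = ⌊$100,108 × 200%/10⌋ = $20,021; SL = ⌊$73,108/6⌋ = $12,184 → take DB $20,021. Book value $80,087.
Year 6: DB = ⌊$80,087 × 200%/10⌋ = $16,017; SL = ⌊$53,087/5⌋ = $10,617 → take DB $16,017. Book value $64,070.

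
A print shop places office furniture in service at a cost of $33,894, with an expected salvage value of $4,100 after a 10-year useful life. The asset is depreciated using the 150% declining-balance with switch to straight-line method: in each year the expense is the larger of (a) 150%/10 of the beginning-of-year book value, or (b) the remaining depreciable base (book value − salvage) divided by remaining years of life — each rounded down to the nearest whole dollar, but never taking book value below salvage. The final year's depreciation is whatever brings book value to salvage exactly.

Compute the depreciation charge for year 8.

Depreciable base = $33,894 − $4,100 = $29,794.
Year 1: DB = ⌊$33,894 × 150%/10⌋ = $5,084; SL = ⌊$29,794/10⌋ = $2,979 → take DB $5,084. Book value $28,810.
Year 2: DB = ⌊$28,810 × 150%/10⌋ = $4,321; SL = ⌊$24,710/9⌋ = $2,745 → take DB $4,321. Book value $24,489.
Year 3: DB = ⌊$24,489 × 150%/10⌋ = $3,673; SL = ⌊$20,389/8⌋ = $2,548 → take DB $3,673. Book value $20,816.
Year 4: DB = ⌊$20,816 × 150%/10⌋ = $3,122; SL = ⌊$16,716/7⌋ = $2,388 → take DB $3,122. Book value $17,694.
Year 5: DB = ⌊$17,694 × 150%/10⌋ = $2,654; SL = ⌊$13,594/6⌋ = $2,265 → take DB $2,654. Book value $15,040.
Year 6: DB = ⌊$15,040 × 150%/10⌋ = $2,256; SL = ⌊$10,940/5⌋ = $2,188 → take DB $2,256. Book value $12,784.
Year 7: DB = ⌊$12,784 × 150%/10⌋ = $1,917; SL = ⌊$8,684/4⌋ = $2,171 → take SL $2,171. Book value $10,613.
Year 8: DB = ⌊$10,613 × 150%/10⌋ = $1,591; SL = ⌊$6,513/3⌋ = $2,171 → take SL $2,171. Book value $8,442.

$2,171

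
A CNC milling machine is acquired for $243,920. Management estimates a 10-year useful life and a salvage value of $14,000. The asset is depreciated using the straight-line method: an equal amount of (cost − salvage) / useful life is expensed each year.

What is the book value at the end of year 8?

Depreciable base = $243,920 − $14,000 = $229,920.
Annual expense = $229,920 / 10 = $22,992.
End of year 1: book value $220,928.
End of year 2: book value $197,936.
End of year 3: book value $174,944.
End of year 4: book value $151,952.
End of year 5: book value $128,960.
End of year 6: book value $105,968.
End of year 7: book value $82,976.
End of year 8: book value $59,984.

$59,984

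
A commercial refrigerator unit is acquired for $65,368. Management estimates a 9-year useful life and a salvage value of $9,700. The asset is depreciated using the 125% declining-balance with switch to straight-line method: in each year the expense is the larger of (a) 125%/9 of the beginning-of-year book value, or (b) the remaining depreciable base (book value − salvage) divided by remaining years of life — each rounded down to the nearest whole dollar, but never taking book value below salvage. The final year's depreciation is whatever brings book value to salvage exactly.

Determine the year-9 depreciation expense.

$5,249

Depreciable base = $65,368 − $9,700 = $55,668.
Year 1: DB = ⌊$65,368 × 125%/9⌋ = $9,078; SL = ⌊$55,668/9⌋ = $6,185 → take DB $9,078. Book value $56,290.
Year 2: DB = ⌊$56,290 × 125%/9⌋ = $7,818; SL = ⌊$46,590/8⌋ = $5,823 → take DB $7,818. Book value $48,472.
Year 3: DB = ⌊$48,472 × 125%/9⌋ = $6,732; SL = ⌊$38,772/7⌋ = $5,538 → take DB $6,732. Book value $41,740.
Year 4: DB = ⌊$41,740 × 125%/9⌋ = $5,797; SL = ⌊$32,040/6⌋ = $5,340 → take DB $5,797. Book value $35,943.
Year 5: DB = ⌊$35,943 × 125%/9⌋ = $4,992; SL = ⌊$26,243/5⌋ = $5,248 → take SL $5,248. Book value $30,695.
Year 6: DB = ⌊$30,695 × 125%/9⌋ = $4,263; SL = ⌊$20,995/4⌋ = $5,248 → take SL $5,248. Book value $25,447.
Year 7: DB = ⌊$25,447 × 125%/9⌋ = $3,534; SL = ⌊$15,747/3⌋ = $5,249 → take SL $5,249. Book value $20,198.
Year 8: DB = ⌊$20,198 × 125%/9⌋ = $2,805; SL = ⌊$10,498/2⌋ = $5,249 → take SL $5,249. Book value $14,949.
Year 9 (final): $14,949 − $9,700 = $5,249. Book value $9,700.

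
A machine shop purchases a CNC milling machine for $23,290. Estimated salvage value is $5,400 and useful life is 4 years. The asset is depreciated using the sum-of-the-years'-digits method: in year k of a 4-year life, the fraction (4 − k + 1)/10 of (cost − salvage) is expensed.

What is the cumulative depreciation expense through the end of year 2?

$12,523

Depreciable base = $23,290 − $5,400 = $17,890.
Sum of the years' digits = 4+3+2+1 = 10.
Year 1: $17,890 × 4/10 = $7,156. Book value $16,134.
Year 2: $17,890 × 3/10 = $5,367. Book value $10,767.
Accumulated through year 2 = $23,290 − $10,767 = $12,523.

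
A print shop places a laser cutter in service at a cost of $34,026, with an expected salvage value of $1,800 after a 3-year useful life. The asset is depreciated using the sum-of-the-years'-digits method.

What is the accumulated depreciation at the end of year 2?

$26,855

Depreciable base = $34,026 − $1,800 = $32,226.
Sum of the years' digits = 3+2+1 = 6.
Year 1: $32,226 × 3/6 = $16,113. Book value $17,913.
Year 2: $32,226 × 2/6 = $10,742. Book value $7,171.
Accumulated through year 2 = $34,026 − $7,171 = $26,855.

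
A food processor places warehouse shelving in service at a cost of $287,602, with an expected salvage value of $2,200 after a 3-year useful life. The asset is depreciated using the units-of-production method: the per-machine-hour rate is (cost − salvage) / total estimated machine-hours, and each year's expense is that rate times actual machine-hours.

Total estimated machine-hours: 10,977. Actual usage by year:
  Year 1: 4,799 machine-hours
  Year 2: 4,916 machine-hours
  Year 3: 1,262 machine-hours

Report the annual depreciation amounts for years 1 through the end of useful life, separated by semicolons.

$124,774; $127,816; $32,812

Depreciable base = $287,602 − $2,200 = $285,402.
Rate = $285,402 / 10,977 machine-hours = $26 per machine-hour.
Year 1: 4,799 × $26 = $124,774. Book value $162,828.
Year 2: 4,916 × $26 = $127,816. Book value $35,012.
Year 3: 1,262 × $26 = $32,812. Book value $2,200.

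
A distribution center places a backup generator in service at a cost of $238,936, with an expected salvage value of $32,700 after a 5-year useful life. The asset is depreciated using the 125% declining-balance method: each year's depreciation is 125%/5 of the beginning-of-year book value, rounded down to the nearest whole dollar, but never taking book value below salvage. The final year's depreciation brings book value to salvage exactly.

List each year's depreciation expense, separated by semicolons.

$59,734; $44,800; $33,600; $25,200; $42,902

Depreciable base = $238,936 − $32,700 = $206,236.
Year 1: ⌊$238,936 × 125%/5⌋ = $59,734. Book value $179,202.
Year 2: ⌊$179,202 × 125%/5⌋ = $44,800. Book value $134,402.
Year 3: ⌊$134,402 × 125%/5⌋ = $33,600. Book value $100,802.
Year 4: ⌊$100,802 × 125%/5⌋ = $25,200. Book value $75,602.
Year 5 (final): $75,602 − $32,700 = $42,902. Book value $32,700.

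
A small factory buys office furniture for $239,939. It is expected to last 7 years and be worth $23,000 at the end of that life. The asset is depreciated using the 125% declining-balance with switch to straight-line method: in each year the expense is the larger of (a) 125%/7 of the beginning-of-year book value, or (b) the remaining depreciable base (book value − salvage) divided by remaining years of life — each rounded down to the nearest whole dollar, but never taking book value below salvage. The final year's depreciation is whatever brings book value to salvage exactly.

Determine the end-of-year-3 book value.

$132,988

Depreciable base = $239,939 − $23,000 = $216,939.
Year 1: DB = ⌊$239,939 × 125%/7⌋ = $42,846; SL = ⌊$216,939/7⌋ = $30,991 → take DB $42,846. Book value $197,093.
Year 2: DB = ⌊$197,093 × 125%/7⌋ = $35,195; SL = ⌊$174,093/6⌋ = $29,015 → take DB $35,195. Book value $161,898.
Year 3: DB = ⌊$161,898 × 125%/7⌋ = $28,910; SL = ⌊$138,898/5⌋ = $27,779 → take DB $28,910. Book value $132,988.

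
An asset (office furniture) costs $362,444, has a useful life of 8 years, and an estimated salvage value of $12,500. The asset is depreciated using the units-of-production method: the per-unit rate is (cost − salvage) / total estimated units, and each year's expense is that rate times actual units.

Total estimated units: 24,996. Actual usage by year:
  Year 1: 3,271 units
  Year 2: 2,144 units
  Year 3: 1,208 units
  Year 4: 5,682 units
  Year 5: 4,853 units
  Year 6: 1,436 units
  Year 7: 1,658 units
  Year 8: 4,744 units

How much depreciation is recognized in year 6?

Depreciable base = $362,444 − $12,500 = $349,944.
Rate = $349,944 / 24,996 units = $14 per unit.
Year 1: 3,271 × $14 = $45,794. Book value $316,650.
Year 2: 2,144 × $14 = $30,016. Book value $286,634.
Year 3: 1,208 × $14 = $16,912. Book value $269,722.
Year 4: 5,682 × $14 = $79,548. Book value $190,174.
Year 5: 4,853 × $14 = $67,942. Book value $122,232.
Year 6: 1,436 × $14 = $20,104. Book value $102,128.

$20,104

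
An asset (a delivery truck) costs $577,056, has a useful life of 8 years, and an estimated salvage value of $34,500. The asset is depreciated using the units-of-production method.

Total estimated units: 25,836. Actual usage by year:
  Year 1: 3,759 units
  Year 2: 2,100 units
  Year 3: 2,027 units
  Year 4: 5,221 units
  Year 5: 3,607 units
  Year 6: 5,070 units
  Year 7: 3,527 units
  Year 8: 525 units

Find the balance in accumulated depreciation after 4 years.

$275,247

Depreciable base = $577,056 − $34,500 = $542,556.
Rate = $542,556 / 25,836 units = $21 per unit.
Year 1: 3,759 × $21 = $78,939. Book value $498,117.
Year 2: 2,100 × $21 = $44,100. Book value $454,017.
Year 3: 2,027 × $21 = $42,567. Book value $411,450.
Year 4: 5,221 × $21 = $109,641. Book value $301,809.
Accumulated through year 4 = $577,056 − $301,809 = $275,247.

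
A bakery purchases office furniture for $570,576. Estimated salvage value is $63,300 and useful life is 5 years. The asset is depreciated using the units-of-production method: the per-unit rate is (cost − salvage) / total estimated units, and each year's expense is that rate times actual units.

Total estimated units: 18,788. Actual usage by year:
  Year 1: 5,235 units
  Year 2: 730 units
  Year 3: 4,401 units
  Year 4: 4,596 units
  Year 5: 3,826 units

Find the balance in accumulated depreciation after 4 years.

$403,974

Depreciable base = $570,576 − $63,300 = $507,276.
Rate = $507,276 / 18,788 units = $27 per unit.
Year 1: 5,235 × $27 = $141,345. Book value $429,231.
Year 2: 730 × $27 = $19,710. Book value $409,521.
Year 3: 4,401 × $27 = $118,827. Book value $290,694.
Year 4: 4,596 × $27 = $124,092. Book value $166,602.
Accumulated through year 4 = $570,576 − $166,602 = $403,974.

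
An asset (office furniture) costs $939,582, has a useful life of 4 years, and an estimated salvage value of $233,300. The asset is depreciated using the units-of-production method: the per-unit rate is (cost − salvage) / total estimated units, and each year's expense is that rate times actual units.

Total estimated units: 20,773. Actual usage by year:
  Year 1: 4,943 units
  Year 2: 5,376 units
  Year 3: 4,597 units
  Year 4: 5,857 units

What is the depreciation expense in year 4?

$199,138

Depreciable base = $939,582 − $233,300 = $706,282.
Rate = $706,282 / 20,773 units = $34 per unit.
Year 1: 4,943 × $34 = $168,062. Book value $771,520.
Year 2: 5,376 × $34 = $182,784. Book value $588,736.
Year 3: 4,597 × $34 = $156,298. Book value $432,438.
Year 4: 5,857 × $34 = $199,138. Book value $233,300.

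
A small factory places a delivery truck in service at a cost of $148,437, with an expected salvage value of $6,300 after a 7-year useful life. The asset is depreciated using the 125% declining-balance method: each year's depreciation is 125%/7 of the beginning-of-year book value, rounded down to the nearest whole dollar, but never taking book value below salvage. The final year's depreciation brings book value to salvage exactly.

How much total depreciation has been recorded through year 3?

Depreciable base = $148,437 − $6,300 = $142,137.
Year 1: ⌊$148,437 × 125%/7⌋ = $26,506. Book value $121,931.
Year 2: ⌊$121,931 × 125%/7⌋ = $21,773. Book value $100,158.
Year 3: ⌊$100,158 × 125%/7⌋ = $17,885. Book value $82,273.
Accumulated through year 3 = $148,437 − $82,273 = $66,164.

$66,164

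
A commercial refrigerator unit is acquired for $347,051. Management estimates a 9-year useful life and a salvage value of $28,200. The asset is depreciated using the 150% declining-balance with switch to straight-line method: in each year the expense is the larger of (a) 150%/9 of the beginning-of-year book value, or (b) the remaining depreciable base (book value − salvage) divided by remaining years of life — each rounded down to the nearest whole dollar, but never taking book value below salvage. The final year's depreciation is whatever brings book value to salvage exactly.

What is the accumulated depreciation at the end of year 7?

$263,213

Depreciable base = $347,051 − $28,200 = $318,851.
Year 1: DB = ⌊$347,051 × 150%/9⌋ = $57,841; SL = ⌊$318,851/9⌋ = $35,427 → take DB $57,841. Book value $289,210.
Year 2: DB = ⌊$289,210 × 150%/9⌋ = $48,201; SL = ⌊$261,010/8⌋ = $32,626 → take DB $48,201. Book value $241,009.
Year 3: DB = ⌊$241,009 × 150%/9⌋ = $40,168; SL = ⌊$212,809/7⌋ = $30,401 → take DB $40,168. Book value $200,841.
Year 4: DB = ⌊$200,841 × 150%/9⌋ = $33,473; SL = ⌊$172,641/6⌋ = $28,773 → take DB $33,473. Book value $167,368.
Year 5: DB = ⌊$167,368 × 150%/9⌋ = $27,894; SL = ⌊$139,168/5⌋ = $27,833 → take DB $27,894. Book value $139,474.
Year 6: DB = ⌊$139,474 × 150%/9⌋ = $23,245; SL = ⌊$111,274/4⌋ = $27,818 → take SL $27,818. Book value $111,656.
Year 7: DB = ⌊$111,656 × 150%/9⌋ = $18,609; SL = ⌊$83,456/3⌋ = $27,818 → take SL $27,818. Book value $83,838.
Accumulated through year 7 = $347,051 − $83,838 = $263,213.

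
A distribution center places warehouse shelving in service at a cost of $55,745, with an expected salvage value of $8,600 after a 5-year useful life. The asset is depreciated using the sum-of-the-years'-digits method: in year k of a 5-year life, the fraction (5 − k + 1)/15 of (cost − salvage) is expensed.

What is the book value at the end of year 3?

$18,029

Depreciable base = $55,745 − $8,600 = $47,145.
Sum of the years' digits = 5+4+3+2+1 = 15.
Year 1: $47,145 × 5/15 = $15,715. Book value $40,030.
Year 2: $47,145 × 4/15 = $12,572. Book value $27,458.
Year 3: $47,145 × 3/15 = $9,429. Book value $18,029.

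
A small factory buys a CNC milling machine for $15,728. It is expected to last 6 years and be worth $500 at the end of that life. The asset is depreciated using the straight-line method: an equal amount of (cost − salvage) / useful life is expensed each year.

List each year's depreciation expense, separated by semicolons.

$2,538; $2,538; $2,538; $2,538; $2,538; $2,538

Depreciable base = $15,728 − $500 = $15,228.
Annual expense = $15,228 / 6 = $2,538.
End of year 1: book value $13,190.
End of year 2: book value $10,652.
End of year 3: book value $8,114.
End of year 4: book value $5,576.
End of year 5: book value $3,038.
End of year 6: book value $500.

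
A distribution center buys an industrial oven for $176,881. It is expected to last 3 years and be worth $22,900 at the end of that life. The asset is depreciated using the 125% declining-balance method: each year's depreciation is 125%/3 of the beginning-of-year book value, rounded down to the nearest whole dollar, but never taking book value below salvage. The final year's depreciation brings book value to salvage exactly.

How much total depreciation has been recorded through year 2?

$116,692

Depreciable base = $176,881 − $22,900 = $153,981.
Year 1: ⌊$176,881 × 125%/3⌋ = $73,700. Book value $103,181.
Year 2: ⌊$103,181 × 125%/3⌋ = $42,992. Book value $60,189.
Accumulated through year 2 = $176,881 − $60,189 = $116,692.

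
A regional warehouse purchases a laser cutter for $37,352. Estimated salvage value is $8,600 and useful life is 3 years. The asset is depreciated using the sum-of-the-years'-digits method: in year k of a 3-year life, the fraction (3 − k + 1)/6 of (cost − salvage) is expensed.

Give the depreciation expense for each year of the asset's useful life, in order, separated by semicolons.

Depreciable base = $37,352 − $8,600 = $28,752.
Sum of the years' digits = 3+2+1 = 6.
Year 1: $28,752 × 3/6 = $14,376. Book value $22,976.
Year 2: $28,752 × 2/6 = $9,584. Book value $13,392.
Year 3: $28,752 × 1/6 = $4,792. Book value $8,600.

$14,376; $9,584; $4,792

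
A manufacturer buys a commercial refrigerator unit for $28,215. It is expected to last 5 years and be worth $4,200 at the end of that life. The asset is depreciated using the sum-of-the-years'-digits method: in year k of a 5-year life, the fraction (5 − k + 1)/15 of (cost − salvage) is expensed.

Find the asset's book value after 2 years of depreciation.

$13,806

Depreciable base = $28,215 − $4,200 = $24,015.
Sum of the years' digits = 5+4+3+2+1 = 15.
Year 1: $24,015 × 5/15 = $8,005. Book value $20,210.
Year 2: $24,015 × 4/15 = $6,404. Book value $13,806.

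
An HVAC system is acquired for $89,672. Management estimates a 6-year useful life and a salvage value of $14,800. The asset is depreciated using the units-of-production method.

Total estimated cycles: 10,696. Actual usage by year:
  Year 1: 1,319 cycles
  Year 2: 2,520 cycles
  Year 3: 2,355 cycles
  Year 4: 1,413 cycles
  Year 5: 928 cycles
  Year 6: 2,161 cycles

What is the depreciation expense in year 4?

$9,891

Depreciable base = $89,672 − $14,800 = $74,872.
Rate = $74,872 / 10,696 cycles = $7 per cycle.
Year 1: 1,319 × $7 = $9,233. Book value $80,439.
Year 2: 2,520 × $7 = $17,640. Book value $62,799.
Year 3: 2,355 × $7 = $16,485. Book value $46,314.
Year 4: 1,413 × $7 = $9,891. Book value $36,423.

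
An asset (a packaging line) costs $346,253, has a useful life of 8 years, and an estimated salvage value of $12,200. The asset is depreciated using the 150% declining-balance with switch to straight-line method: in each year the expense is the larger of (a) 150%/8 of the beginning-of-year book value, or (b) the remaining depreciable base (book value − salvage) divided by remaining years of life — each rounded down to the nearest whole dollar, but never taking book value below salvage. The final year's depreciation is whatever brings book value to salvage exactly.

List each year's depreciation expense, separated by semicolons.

$64,922; $52,749; $42,859; $34,823; $34,675; $34,675; $34,675; $34,675

Depreciable base = $346,253 − $12,200 = $334,053.
Year 1: DB = ⌊$346,253 × 150%/8⌋ = $64,922; SL = ⌊$334,053/8⌋ = $41,756 → take DB $64,922. Book value $281,331.
Year 2: DB = ⌊$281,331 × 150%/8⌋ = $52,749; SL = ⌊$269,131/7⌋ = $38,447 → take DB $52,749. Book value $228,582.
Year 3: DB = ⌊$228,582 × 150%/8⌋ = $42,859; SL = ⌊$216,382/6⌋ = $36,063 → take DB $42,859. Book value $185,723.
Year 4: DB = ⌊$185,723 × 150%/8⌋ = $34,823; SL = ⌊$173,523/5⌋ = $34,704 → take DB $34,823. Book value $150,900.
Year 5: DB = ⌊$150,900 × 150%/8⌋ = $28,293; SL = ⌊$138,700/4⌋ = $34,675 → take SL $34,675. Book value $116,225.
Year 6: DB = ⌊$116,225 × 150%/8⌋ = $21,792; SL = ⌊$104,025/3⌋ = $34,675 → take SL $34,675. Book value $81,550.
Year 7: DB = ⌊$81,550 × 150%/8⌋ = $15,290; SL = ⌊$69,350/2⌋ = $34,675 → take SL $34,675. Book value $46,875.
Year 8 (final): $46,875 − $12,200 = $34,675. Book value $12,200.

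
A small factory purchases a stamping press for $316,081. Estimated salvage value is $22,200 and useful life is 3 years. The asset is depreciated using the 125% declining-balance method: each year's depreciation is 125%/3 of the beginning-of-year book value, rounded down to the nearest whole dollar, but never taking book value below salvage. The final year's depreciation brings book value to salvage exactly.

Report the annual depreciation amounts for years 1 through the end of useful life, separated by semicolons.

Depreciable base = $316,081 − $22,200 = $293,881.
Year 1: ⌊$316,081 × 125%/3⌋ = $131,700. Book value $184,381.
Year 2: ⌊$184,381 × 125%/3⌋ = $76,825. Book value $107,556.
Year 3 (final): $107,556 − $22,200 = $85,356. Book value $22,200.

$131,700; $76,825; $85,356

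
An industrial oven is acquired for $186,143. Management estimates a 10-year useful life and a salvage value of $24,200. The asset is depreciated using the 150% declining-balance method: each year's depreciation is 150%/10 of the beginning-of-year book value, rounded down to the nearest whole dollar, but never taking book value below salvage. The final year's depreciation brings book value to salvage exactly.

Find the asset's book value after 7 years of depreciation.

Depreciable base = $186,143 − $24,200 = $161,943.
Year 1: ⌊$186,143 × 150%/10⌋ = $27,921. Book value $158,222.
Year 2: ⌊$158,222 × 150%/10⌋ = $23,733. Book value $134,489.
Year 3: ⌊$134,489 × 150%/10⌋ = $20,173. Book value $114,316.
Year 4: ⌊$114,316 × 150%/10⌋ = $17,147. Book value $97,169.
Year 5: ⌊$97,169 × 150%/10⌋ = $14,575. Book value $82,594.
Year 6: ⌊$82,594 × 150%/10⌋ = $12,389. Book value $70,205.
Year 7: ⌊$70,205 × 150%/10⌋ = $10,530. Book value $59,675.

$59,675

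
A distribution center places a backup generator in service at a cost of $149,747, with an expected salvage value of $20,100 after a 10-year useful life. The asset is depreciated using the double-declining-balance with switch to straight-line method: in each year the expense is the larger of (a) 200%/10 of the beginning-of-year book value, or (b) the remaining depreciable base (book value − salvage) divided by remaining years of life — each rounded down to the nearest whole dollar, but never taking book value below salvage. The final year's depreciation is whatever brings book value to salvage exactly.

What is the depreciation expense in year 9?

Depreciable base = $149,747 − $20,100 = $129,647.
Year 1: DB = ⌊$149,747 × 200%/10⌋ = $29,949; SL = ⌊$129,647/10⌋ = $12,964 → take DB $29,949. Book value $119,798.
Year 2: DB = ⌊$119,798 × 200%/10⌋ = $23,959; SL = ⌊$99,698/9⌋ = $11,077 → take DB $23,959. Book value $95,839.
Year 3: DB = ⌊$95,839 × 200%/10⌋ = $19,167; SL = ⌊$75,739/8⌋ = $9,467 → take DB $19,167. Book value $76,672.
Year 4: DB = ⌊$76,672 × 200%/10⌋ = $15,334; SL = ⌊$56,572/7⌋ = $8,081 → take DB $15,334. Book value $61,338.
Year 5: DB = ⌊$61,338 × 200%/10⌋ = $12,267; SL = ⌊$41,238/6⌋ = $6,873 → take DB $12,267. Book value $49,071.
Year 6: DB = ⌊$49,071 × 200%/10⌋ = $9,814; SL = ⌊$28,971/5⌋ = $5,794 → take DB $9,814. Book value $39,257.
Year 7: DB = ⌊$39,257 × 200%/10⌋ = $7,851; SL = ⌊$19,157/4⌋ = $4,789 → take DB $7,851. Book value $31,406.
Year 8: DB = ⌊$31,406 × 200%/10⌋ = $6,281; SL = ⌊$11,306/3⌋ = $3,768 → take DB $6,281. Book value $25,125.
Year 9: DB = ⌊$25,125 × 200%/10⌋ = $5,025; SL = ⌊$5,025/2⌋ = $2,512 → take DB $5,025. Book value $20,100.

$5,025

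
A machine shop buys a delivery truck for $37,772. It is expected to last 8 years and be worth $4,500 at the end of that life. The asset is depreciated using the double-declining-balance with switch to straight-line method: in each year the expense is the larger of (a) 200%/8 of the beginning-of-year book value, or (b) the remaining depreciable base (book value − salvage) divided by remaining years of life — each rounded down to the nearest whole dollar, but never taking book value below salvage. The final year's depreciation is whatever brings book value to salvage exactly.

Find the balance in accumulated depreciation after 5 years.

Depreciable base = $37,772 − $4,500 = $33,272.
Year 1: DB = ⌊$37,772 × 200%/8⌋ = $9,443; SL = ⌊$33,272/8⌋ = $4,159 → take DB $9,443. Book value $28,329.
Year 2: DB = ⌊$28,329 × 200%/8⌋ = $7,082; SL = ⌊$23,829/7⌋ = $3,404 → take DB $7,082. Book value $21,247.
Year 3: DB = ⌊$21,247 × 200%/8⌋ = $5,311; SL = ⌊$16,747/6⌋ = $2,791 → take DB $5,311. Book value $15,936.
Year 4: DB = ⌊$15,936 × 200%/8⌋ = $3,984; SL = ⌊$11,436/5⌋ = $2,287 → take DB $3,984. Book value $11,952.
Year 5: DB = ⌊$11,952 × 200%/8⌋ = $2,988; SL = ⌊$7,452/4⌋ = $1,863 → take DB $2,988. Book value $8,964.
Accumulated through year 5 = $37,772 − $8,964 = $28,808.

$28,808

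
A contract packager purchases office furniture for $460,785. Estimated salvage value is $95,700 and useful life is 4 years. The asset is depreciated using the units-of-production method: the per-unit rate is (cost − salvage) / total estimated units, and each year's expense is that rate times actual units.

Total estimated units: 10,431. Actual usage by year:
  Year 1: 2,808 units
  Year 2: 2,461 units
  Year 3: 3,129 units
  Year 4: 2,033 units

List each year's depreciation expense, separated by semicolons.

Depreciable base = $460,785 − $95,700 = $365,085.
Rate = $365,085 / 10,431 units = $35 per unit.
Year 1: 2,808 × $35 = $98,280. Book value $362,505.
Year 2: 2,461 × $35 = $86,135. Book value $276,370.
Year 3: 3,129 × $35 = $109,515. Book value $166,855.
Year 4: 2,033 × $35 = $71,155. Book value $95,700.

$98,280; $86,135; $109,515; $71,155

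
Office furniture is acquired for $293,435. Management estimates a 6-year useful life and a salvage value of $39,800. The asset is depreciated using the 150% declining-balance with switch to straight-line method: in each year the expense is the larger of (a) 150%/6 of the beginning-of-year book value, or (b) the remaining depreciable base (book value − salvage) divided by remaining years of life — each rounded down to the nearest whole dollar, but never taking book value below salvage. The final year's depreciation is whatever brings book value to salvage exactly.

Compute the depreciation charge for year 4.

$30,948

Depreciable base = $293,435 − $39,800 = $253,635.
Year 1: DB = ⌊$293,435 × 150%/6⌋ = $73,358; SL = ⌊$253,635/6⌋ = $42,272 → take DB $73,358. Book value $220,077.
Year 2: DB = ⌊$220,077 × 150%/6⌋ = $55,019; SL = ⌊$180,277/5⌋ = $36,055 → take DB $55,019. Book value $165,058.
Year 3: DB = ⌊$165,058 × 150%/6⌋ = $41,264; SL = ⌊$125,258/4⌋ = $31,314 → take DB $41,264. Book value $123,794.
Year 4: DB = ⌊$123,794 × 150%/6⌋ = $30,948; SL = ⌊$83,994/3⌋ = $27,998 → take DB $30,948. Book value $92,846.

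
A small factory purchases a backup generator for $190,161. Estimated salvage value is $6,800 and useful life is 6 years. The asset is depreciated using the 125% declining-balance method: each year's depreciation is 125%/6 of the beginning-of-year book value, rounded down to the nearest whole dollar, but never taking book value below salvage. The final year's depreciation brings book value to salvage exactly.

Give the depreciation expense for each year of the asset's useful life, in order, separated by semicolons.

$39,616; $31,363; $24,829; $19,656; $15,561; $52,336

Depreciable base = $190,161 − $6,800 = $183,361.
Year 1: ⌊$190,161 × 125%/6⌋ = $39,616. Book value $150,545.
Year 2: ⌊$150,545 × 125%/6⌋ = $31,363. Book value $119,182.
Year 3: ⌊$119,182 × 125%/6⌋ = $24,829. Book value $94,353.
Year 4: ⌊$94,353 × 125%/6⌋ = $19,656. Book value $74,697.
Year 5: ⌊$74,697 × 125%/6⌋ = $15,561. Book value $59,136.
Year 6 (final): $59,136 − $6,800 = $52,336. Book value $6,800.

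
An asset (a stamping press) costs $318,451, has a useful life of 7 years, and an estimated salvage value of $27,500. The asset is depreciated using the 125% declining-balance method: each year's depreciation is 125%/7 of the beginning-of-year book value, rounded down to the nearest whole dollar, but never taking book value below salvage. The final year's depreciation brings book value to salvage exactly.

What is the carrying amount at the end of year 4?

$144,986

Depreciable base = $318,451 − $27,500 = $290,951.
Year 1: ⌊$318,451 × 125%/7⌋ = $56,866. Book value $261,585.
Year 2: ⌊$261,585 × 125%/7⌋ = $46,711. Book value $214,874.
Year 3: ⌊$214,874 × 125%/7⌋ = $38,370. Book value $176,504.
Year 4: ⌊$176,504 × 125%/7⌋ = $31,518. Book value $144,986.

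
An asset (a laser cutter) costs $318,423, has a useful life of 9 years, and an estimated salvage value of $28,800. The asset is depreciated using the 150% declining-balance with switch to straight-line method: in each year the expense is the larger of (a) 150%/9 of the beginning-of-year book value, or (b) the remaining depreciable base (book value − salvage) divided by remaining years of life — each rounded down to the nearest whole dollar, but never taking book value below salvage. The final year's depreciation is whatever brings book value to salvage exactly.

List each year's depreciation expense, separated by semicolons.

$53,070; $44,225; $36,854; $30,712; $25,593; $24,792; $24,792; $24,792; $24,793

Depreciable base = $318,423 − $28,800 = $289,623.
Year 1: DB = ⌊$318,423 × 150%/9⌋ = $53,070; SL = ⌊$289,623/9⌋ = $32,180 → take DB $53,070. Book value $265,353.
Year 2: DB = ⌊$265,353 × 150%/9⌋ = $44,225; SL = ⌊$236,553/8⌋ = $29,569 → take DB $44,225. Book value $221,128.
Year 3: DB = ⌊$221,128 × 150%/9⌋ = $36,854; SL = ⌊$192,328/7⌋ = $27,475 → take DB $36,854. Book value $184,274.
Year 4: DB = ⌊$184,274 × 150%/9⌋ = $30,712; SL = ⌊$155,474/6⌋ = $25,912 → take DB $30,712. Book value $153,562.
Year 5: DB = ⌊$153,562 × 150%/9⌋ = $25,593; SL = ⌊$124,762/5⌋ = $24,952 → take DB $25,593. Book value $127,969.
Year 6: DB = ⌊$127,969 × 150%/9⌋ = $21,328; SL = ⌊$99,169/4⌋ = $24,792 → take SL $24,792. Book value $103,177.
Year 7: DB = ⌊$103,177 × 150%/9⌋ = $17,196; SL = ⌊$74,377/3⌋ = $24,792 → take SL $24,792. Book value $78,385.
Year 8: DB = ⌊$78,385 × 150%/9⌋ = $13,064; SL = ⌊$49,585/2⌋ = $24,792 → take SL $24,792. Book value $53,593.
Year 9 (final): $53,593 − $28,800 = $24,793. Book value $28,800.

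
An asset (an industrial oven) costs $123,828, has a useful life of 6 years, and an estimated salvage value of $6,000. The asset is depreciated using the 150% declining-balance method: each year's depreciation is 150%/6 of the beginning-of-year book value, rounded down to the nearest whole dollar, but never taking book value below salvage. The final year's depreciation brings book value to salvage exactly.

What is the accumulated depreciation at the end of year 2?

$54,174

Depreciable base = $123,828 − $6,000 = $117,828.
Year 1: ⌊$123,828 × 150%/6⌋ = $30,957. Book value $92,871.
Year 2: ⌊$92,871 × 150%/6⌋ = $23,217. Book value $69,654.
Accumulated through year 2 = $123,828 − $69,654 = $54,174.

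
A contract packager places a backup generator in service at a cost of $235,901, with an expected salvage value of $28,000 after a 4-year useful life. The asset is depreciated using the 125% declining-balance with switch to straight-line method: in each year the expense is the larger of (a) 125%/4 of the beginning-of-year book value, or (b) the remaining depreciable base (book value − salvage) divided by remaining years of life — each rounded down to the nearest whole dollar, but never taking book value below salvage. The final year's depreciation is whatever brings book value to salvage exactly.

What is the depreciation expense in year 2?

Depreciable base = $235,901 − $28,000 = $207,901.
Year 1: DB = ⌊$235,901 × 125%/4⌋ = $73,719; SL = ⌊$207,901/4⌋ = $51,975 → take DB $73,719. Book value $162,182.
Year 2: DB = ⌊$162,182 × 125%/4⌋ = $50,681; SL = ⌊$134,182/3⌋ = $44,727 → take DB $50,681. Book value $111,501.

$50,681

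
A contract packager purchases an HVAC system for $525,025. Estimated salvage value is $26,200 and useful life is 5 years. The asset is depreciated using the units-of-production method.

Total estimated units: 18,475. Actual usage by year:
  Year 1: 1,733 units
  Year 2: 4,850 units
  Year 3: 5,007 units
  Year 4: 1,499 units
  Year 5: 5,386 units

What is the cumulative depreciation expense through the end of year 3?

Depreciable base = $525,025 − $26,200 = $498,825.
Rate = $498,825 / 18,475 units = $27 per unit.
Year 1: 1,733 × $27 = $46,791. Book value $478,234.
Year 2: 4,850 × $27 = $130,950. Book value $347,284.
Year 3: 5,007 × $27 = $135,189. Book value $212,095.
Accumulated through year 3 = $525,025 − $212,095 = $312,930.

$312,930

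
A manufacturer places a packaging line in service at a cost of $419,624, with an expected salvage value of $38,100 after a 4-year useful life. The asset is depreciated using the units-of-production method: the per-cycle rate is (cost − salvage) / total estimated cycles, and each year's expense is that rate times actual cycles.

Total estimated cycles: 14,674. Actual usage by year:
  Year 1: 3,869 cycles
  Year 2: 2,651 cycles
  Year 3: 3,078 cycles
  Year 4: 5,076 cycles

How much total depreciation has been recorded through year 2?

$169,520

Depreciable base = $419,624 − $38,100 = $381,524.
Rate = $381,524 / 14,674 cycles = $26 per cycle.
Year 1: 3,869 × $26 = $100,594. Book value $319,030.
Year 2: 2,651 × $26 = $68,926. Book value $250,104.
Accumulated through year 2 = $419,624 − $250,104 = $169,520.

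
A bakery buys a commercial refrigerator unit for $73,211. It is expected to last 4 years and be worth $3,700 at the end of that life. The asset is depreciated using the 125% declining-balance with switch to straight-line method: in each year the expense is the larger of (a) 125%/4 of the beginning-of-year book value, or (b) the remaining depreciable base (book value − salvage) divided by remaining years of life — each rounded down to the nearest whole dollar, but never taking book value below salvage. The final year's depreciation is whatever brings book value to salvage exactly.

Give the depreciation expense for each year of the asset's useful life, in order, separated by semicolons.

Depreciable base = $73,211 − $3,700 = $69,511.
Year 1: DB = ⌊$73,211 × 125%/4⌋ = $22,878; SL = ⌊$69,511/4⌋ = $17,377 → take DB $22,878. Book value $50,333.
Year 2: DB = ⌊$50,333 × 125%/4⌋ = $15,729; SL = ⌊$46,633/3⌋ = $15,544 → take DB $15,729. Book value $34,604.
Year 3: DB = ⌊$34,604 × 125%/4⌋ = $10,813; SL = ⌊$30,904/2⌋ = $15,452 → take SL $15,452. Book value $19,152.
Year 4 (final): $19,152 − $3,700 = $15,452. Book value $3,700.

$22,878; $15,729; $15,452; $15,452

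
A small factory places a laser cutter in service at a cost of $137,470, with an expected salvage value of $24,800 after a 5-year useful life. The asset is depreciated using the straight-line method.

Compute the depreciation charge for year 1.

$22,534

Depreciable base = $137,470 − $24,800 = $112,670.
Annual expense = $112,670 / 5 = $22,534.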